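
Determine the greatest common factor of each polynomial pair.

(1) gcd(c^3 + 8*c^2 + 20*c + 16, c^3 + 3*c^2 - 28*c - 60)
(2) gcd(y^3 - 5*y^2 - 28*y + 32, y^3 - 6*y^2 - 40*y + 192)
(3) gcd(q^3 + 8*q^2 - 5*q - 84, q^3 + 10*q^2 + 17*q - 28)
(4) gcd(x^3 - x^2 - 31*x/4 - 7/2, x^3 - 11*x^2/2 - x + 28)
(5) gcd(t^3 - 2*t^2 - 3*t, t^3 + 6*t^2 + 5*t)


(1) = gcd((c + 2)^2*(c + 4), (c - 5)*(c + 2)*(c + 6)) = c + 2
(2) = y - 8
(3) = gcd((q - 3)*(q + 4)*(q + 7), (q - 1)*(q + 4)*(q + 7)) = q^2 + 11*q + 28
(4) = x^2 - 3*x/2 - 7
(5) = gcd(t*(t - 3)*(t + 1), t*(t + 1)*(t + 5)) = t^2 + t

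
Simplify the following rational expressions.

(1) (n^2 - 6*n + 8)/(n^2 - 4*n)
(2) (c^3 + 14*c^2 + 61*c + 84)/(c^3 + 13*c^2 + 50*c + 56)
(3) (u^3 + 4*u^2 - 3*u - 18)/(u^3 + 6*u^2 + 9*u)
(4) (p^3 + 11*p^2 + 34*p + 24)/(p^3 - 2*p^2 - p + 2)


(1) = (n - 2)/n
(2) = (c + 3)/(c + 2)
(3) = (u - 2)/u
(4) = (p^2 + 10*p + 24)/(p^2 - 3*p + 2)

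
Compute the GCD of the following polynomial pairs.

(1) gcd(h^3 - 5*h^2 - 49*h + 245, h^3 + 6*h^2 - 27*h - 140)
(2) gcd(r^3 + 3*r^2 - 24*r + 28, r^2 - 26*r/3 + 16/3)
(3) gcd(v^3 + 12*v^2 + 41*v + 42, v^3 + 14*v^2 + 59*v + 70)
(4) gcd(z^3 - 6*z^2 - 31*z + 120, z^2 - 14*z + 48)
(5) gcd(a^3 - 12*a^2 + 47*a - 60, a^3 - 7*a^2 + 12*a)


(1) = gcd((h - 7)*(h - 5)*(h + 7), (h - 5)*(h + 4)*(h + 7)) = h^2 + 2*h - 35
(2) = gcd((r - 2)^2*(r + 7), (r - 8)*(r - 2/3)) = 1
(3) = v^2 + 9*v + 14
(4) = z - 8
(5) = a^2 - 7*a + 12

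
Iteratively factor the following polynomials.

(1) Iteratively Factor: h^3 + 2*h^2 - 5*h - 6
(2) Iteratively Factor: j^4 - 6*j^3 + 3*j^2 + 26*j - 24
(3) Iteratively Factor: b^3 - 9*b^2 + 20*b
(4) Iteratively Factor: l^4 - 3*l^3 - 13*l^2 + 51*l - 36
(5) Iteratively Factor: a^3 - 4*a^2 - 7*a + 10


(1) = (h - 2)*(h^2 + 4*h + 3) = (h - 2)*(h + 1)*(h + 3)
(2) = (j + 2)*(j^3 - 8*j^2 + 19*j - 12) = (j - 1)*(j + 2)*(j^2 - 7*j + 12) = (j - 3)*(j - 1)*(j + 2)*(j - 4)
(3) = (b)*(b^2 - 9*b + 20) = b*(b - 5)*(b - 4)
(4) = (l - 3)*(l^3 - 13*l + 12) = (l - 3)*(l + 4)*(l^2 - 4*l + 3) = (l - 3)^2*(l + 4)*(l - 1)
(5) = (a - 1)*(a^2 - 3*a - 10) = (a - 1)*(a + 2)*(a - 5)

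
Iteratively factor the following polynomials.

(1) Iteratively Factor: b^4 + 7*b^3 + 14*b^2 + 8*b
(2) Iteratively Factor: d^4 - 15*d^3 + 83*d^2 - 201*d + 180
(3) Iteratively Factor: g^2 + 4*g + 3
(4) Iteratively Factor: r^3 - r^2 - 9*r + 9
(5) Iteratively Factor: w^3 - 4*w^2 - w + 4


(1) = (b + 4)*(b^3 + 3*b^2 + 2*b) = b*(b + 4)*(b^2 + 3*b + 2) = b*(b + 2)*(b + 4)*(b + 1)
(2) = (d - 3)*(d^3 - 12*d^2 + 47*d - 60) = (d - 3)^2*(d^2 - 9*d + 20) = (d - 5)*(d - 3)^2*(d - 4)
(3) = (g + 1)*(g + 3)
(4) = (r + 3)*(r^2 - 4*r + 3) = (r - 1)*(r + 3)*(r - 3)
(5) = (w + 1)*(w^2 - 5*w + 4) = (w - 4)*(w + 1)*(w - 1)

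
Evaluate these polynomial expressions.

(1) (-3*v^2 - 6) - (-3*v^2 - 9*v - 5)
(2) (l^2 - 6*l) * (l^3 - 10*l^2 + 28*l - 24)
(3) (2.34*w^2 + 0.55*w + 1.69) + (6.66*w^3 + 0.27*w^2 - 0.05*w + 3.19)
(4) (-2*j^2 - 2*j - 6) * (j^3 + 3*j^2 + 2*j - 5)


(1) = 9*v - 1
(2) = l^5 - 16*l^4 + 88*l^3 - 192*l^2 + 144*l
(3) = 6.66*w^3 + 2.61*w^2 + 0.5*w + 4.88
(4) = -2*j^5 - 8*j^4 - 16*j^3 - 12*j^2 - 2*j + 30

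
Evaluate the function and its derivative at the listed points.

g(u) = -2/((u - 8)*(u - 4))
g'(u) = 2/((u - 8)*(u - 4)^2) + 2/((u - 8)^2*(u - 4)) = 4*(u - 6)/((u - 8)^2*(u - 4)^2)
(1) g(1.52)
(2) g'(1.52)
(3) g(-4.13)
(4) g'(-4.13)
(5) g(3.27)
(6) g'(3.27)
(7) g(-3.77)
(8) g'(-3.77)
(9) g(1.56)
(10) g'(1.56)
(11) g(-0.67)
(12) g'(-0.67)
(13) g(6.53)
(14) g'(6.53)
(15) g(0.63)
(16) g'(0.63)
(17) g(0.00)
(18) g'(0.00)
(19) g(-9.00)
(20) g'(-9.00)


(1) = -0.12
(2) = -0.07
(3) = -0.02
(4) = -0.00
(5) = -0.58
(6) = -0.92
(7) = -0.02
(8) = -0.00
(9) = -0.13
(10) = -0.07
(11) = -0.05
(12) = -0.02
(13) = 0.54
(14) = 0.15
(15) = -0.08
(16) = -0.03
(17) = -0.06
(18) = -0.02
(19) = -0.01
(20) = -0.00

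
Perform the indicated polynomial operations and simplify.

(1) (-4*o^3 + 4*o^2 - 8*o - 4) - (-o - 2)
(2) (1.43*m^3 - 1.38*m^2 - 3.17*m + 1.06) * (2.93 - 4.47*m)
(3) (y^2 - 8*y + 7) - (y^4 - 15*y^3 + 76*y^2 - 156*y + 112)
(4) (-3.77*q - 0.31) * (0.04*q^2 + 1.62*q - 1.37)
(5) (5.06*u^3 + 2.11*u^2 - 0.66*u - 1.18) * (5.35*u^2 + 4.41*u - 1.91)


(1) = -4*o^3 + 4*o^2 - 7*o - 2
(2) = -6.3921*m^4 + 10.3585*m^3 + 10.1265*m^2 - 14.0263*m + 3.1058
(3) = -y^4 + 15*y^3 - 75*y^2 + 148*y - 105
(4) = -0.1508*q^3 - 6.1198*q^2 + 4.6627*q + 0.4247
(5) = 27.071*u^5 + 33.6031*u^4 - 3.8905*u^3 - 13.2537*u^2 - 3.9432*u + 2.2538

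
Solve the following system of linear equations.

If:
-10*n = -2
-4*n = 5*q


Then:
n = 1/5
q = -4/25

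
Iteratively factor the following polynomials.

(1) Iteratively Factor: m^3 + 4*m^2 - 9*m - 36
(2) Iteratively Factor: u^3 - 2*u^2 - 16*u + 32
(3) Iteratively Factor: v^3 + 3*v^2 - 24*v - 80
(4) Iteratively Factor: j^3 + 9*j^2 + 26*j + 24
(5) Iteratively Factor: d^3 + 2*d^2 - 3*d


(1) = (m + 3)*(m^2 + m - 12) = (m + 3)*(m + 4)*(m - 3)
(2) = (u + 4)*(u^2 - 6*u + 8) = (u - 4)*(u + 4)*(u - 2)
(3) = (v - 5)*(v^2 + 8*v + 16) = (v - 5)*(v + 4)*(v + 4)
(4) = (j + 2)*(j^2 + 7*j + 12) = (j + 2)*(j + 4)*(j + 3)
(5) = (d - 1)*(d^2 + 3*d) = (d - 1)*(d + 3)*(d)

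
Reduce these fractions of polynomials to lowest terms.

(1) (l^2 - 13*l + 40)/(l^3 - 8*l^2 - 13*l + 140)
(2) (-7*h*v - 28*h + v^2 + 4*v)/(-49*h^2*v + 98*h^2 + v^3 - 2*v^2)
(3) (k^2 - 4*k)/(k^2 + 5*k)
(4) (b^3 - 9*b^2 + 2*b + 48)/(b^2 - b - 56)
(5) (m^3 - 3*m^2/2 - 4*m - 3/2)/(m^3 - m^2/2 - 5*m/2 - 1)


(1) = (l - 8)/(l^2 - 3*l - 28)
(2) = (v + 4)/(7*h*v - 14*h + v^2 - 2*v)
(3) = (k - 4)/(k + 5)
(4) = (b^2 - b - 6)/(b + 7)
(5) = (m - 3)/(m - 2)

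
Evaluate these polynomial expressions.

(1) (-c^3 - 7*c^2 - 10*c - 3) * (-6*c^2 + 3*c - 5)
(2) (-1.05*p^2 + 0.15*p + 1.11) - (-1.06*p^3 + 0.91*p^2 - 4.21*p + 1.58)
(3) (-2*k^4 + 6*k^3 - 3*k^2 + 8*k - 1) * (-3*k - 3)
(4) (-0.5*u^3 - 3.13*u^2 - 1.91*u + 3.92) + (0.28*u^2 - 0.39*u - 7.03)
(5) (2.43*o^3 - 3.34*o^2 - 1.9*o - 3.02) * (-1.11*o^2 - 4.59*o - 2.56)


(1) = 6*c^5 + 39*c^4 + 44*c^3 + 23*c^2 + 41*c + 15
(2) = 1.06*p^3 - 1.96*p^2 + 4.36*p - 0.47
(3) = 6*k^5 - 12*k^4 - 9*k^3 - 15*k^2 - 21*k + 3
(4) = -0.5*u^3 - 2.85*u^2 - 2.3*u - 3.11
(5) = -2.6973*o^5 - 7.4463*o^4 + 11.2188*o^3 + 20.6236*o^2 + 18.7258*o + 7.7312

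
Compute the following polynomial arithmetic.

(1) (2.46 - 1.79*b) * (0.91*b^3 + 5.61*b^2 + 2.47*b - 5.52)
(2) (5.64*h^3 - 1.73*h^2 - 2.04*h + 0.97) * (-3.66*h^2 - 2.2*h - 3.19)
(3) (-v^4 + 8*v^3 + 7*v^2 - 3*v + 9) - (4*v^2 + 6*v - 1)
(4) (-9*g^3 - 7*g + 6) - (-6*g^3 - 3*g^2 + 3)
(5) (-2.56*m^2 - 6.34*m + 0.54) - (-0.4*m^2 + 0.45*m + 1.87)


(1) = -1.6289*b^4 - 7.8033*b^3 + 9.3793*b^2 + 15.957*b - 13.5792
(2) = -20.6424*h^5 - 6.0762*h^4 - 6.7192*h^3 + 6.4565*h^2 + 4.3736*h - 3.0943
(3) = -v^4 + 8*v^3 + 3*v^2 - 9*v + 10
(4) = -3*g^3 + 3*g^2 - 7*g + 3
(5) = -2.16*m^2 - 6.79*m - 1.33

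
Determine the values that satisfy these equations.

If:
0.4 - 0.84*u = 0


Then:
u = 0.48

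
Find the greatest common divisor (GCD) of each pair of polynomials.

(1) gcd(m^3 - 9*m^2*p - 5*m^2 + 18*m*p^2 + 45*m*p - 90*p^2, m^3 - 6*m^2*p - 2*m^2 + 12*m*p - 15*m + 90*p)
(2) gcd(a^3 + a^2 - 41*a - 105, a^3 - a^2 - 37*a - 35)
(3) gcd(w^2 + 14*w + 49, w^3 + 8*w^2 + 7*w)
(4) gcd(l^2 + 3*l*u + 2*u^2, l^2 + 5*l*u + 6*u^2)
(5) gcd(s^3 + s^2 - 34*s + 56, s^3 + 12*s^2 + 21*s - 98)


(1) = -m^2 + 6*m*p + 5*m - 30*p
(2) = gcd((a - 7)*(a + 3)*(a + 5), (a - 7)*(a + 1)*(a + 5)) = a^2 - 2*a - 35
(3) = gcd((w + 7)^2, w*(w + 1)*(w + 7)) = w + 7
(4) = gcd((l + u)*(l + 2*u), (l + 2*u)*(l + 3*u)) = l + 2*u
(5) = s^2 + 5*s - 14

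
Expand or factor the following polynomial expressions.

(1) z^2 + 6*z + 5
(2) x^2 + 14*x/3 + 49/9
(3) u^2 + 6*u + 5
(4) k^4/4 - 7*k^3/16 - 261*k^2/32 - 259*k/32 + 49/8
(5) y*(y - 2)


(1) = (z + 1)*(z + 5)
(2) = (x + 7/3)^2
(3) = (u + 1)*(u + 5)
(4) = (k/4 + 1)*(k - 7)*(k - 1/2)*(k + 7/4)
(5) = y^2 - 2*y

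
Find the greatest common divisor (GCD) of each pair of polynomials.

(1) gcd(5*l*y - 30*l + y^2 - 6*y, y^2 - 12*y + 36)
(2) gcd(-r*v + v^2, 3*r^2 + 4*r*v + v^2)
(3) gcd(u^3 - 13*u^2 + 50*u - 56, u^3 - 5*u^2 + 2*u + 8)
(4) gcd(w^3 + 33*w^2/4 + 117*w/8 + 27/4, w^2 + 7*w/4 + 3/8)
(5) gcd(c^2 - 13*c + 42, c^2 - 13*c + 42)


(1) = gcd((5*l + y)*(y - 6), (y - 6)^2) = y - 6
(2) = gcd(v*(-r + v), (r + v)*(3*r + v)) = 1
(3) = u^2 - 6*u + 8
(4) = w + 3/2
(5) = gcd((c - 7)*(c - 6), (c - 7)*(c - 6)) = c^2 - 13*c + 42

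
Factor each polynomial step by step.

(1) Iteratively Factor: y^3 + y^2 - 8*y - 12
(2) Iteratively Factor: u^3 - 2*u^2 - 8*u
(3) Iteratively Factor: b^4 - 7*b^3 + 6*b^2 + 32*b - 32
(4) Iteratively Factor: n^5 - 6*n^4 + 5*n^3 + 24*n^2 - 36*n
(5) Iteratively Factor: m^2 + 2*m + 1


(1) = (y + 2)*(y^2 - y - 6) = (y + 2)^2*(y - 3)
(2) = (u)*(u^2 - 2*u - 8) = u*(u - 4)*(u + 2)
(3) = (b - 1)*(b^3 - 6*b^2 + 32) = (b - 4)*(b - 1)*(b^2 - 2*b - 8) = (b - 4)*(b - 1)*(b + 2)*(b - 4)
(4) = (n - 3)*(n^4 - 3*n^3 - 4*n^2 + 12*n) = (n - 3)^2*(n^3 - 4*n) = n*(n - 3)^2*(n^2 - 4) = n*(n - 3)^2*(n + 2)*(n - 2)
(5) = (m + 1)*(m + 1)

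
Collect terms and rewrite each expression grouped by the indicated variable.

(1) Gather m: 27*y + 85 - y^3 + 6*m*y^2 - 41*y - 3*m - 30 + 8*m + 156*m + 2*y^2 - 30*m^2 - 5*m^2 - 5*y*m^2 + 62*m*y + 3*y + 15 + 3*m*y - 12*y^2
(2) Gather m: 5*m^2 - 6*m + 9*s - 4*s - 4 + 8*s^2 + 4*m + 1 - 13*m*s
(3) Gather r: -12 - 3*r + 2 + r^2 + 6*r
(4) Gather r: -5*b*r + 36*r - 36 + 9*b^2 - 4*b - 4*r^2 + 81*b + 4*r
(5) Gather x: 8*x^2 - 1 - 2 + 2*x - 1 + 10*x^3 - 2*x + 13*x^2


(1) = m^2*(-5*y - 35) + m*(6*y^2 + 65*y + 161) - y^3 - 10*y^2 - 11*y + 70
(2) = 5*m^2 + m*(-13*s - 2) + 8*s^2 + 5*s - 3
(3) = r^2 + 3*r - 10
(4) = 9*b^2 + 77*b - 4*r^2 + r*(40 - 5*b) - 36
(5) = 10*x^3 + 21*x^2 - 4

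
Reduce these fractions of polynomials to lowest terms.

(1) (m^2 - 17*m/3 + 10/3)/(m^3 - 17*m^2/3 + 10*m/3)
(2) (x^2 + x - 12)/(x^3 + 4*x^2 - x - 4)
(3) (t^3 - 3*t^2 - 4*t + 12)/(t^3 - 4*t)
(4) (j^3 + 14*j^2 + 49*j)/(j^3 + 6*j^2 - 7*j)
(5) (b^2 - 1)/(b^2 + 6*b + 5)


(1) = 1/m
(2) = (x - 3)/(x^2 - 1)
(3) = (t - 3)/t
(4) = (j + 7)/(j - 1)
(5) = (b - 1)/(b + 5)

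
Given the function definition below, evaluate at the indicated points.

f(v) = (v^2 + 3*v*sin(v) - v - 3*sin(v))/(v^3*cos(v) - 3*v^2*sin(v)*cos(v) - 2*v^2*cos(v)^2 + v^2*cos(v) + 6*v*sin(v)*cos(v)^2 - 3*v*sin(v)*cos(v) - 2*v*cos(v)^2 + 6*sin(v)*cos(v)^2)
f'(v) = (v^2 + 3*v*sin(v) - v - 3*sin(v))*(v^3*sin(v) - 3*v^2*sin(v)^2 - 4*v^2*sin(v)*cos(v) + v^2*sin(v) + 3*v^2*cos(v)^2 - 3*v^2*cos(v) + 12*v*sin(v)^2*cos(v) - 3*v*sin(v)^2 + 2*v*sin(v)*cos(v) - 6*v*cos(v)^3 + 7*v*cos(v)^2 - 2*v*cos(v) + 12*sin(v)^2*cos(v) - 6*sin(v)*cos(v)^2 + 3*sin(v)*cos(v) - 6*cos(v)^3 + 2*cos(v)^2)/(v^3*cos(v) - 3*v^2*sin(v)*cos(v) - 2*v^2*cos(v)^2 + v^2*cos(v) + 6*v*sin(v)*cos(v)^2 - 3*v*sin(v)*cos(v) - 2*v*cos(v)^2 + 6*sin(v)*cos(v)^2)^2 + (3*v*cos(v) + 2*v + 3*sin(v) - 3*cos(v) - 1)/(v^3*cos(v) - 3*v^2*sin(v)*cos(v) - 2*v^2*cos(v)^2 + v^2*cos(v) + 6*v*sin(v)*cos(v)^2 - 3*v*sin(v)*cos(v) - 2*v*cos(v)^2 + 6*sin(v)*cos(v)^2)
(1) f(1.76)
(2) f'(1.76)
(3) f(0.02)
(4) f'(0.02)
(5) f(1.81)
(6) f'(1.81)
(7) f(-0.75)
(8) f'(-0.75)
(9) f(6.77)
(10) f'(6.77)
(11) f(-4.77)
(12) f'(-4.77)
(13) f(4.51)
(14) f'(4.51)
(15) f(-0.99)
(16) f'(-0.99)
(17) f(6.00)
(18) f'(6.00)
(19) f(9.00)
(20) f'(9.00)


(1) = 2.72
(2) = -11.54
(3) = -0.97
(4) = 1.41
(5) = 2.28
(6) = -6.61
(7) = -9.33
(8) = 54.92
(9) = 0.26
(10) = 0.24
(11) = -1.24
(12) = -21.75
(13) = -0.14
(14) = -0.71
(15) = -400.37
(16) = 41109.46
(17) = 0.14
(18) = 0.09
(19) = -0.11
(20) = 0.13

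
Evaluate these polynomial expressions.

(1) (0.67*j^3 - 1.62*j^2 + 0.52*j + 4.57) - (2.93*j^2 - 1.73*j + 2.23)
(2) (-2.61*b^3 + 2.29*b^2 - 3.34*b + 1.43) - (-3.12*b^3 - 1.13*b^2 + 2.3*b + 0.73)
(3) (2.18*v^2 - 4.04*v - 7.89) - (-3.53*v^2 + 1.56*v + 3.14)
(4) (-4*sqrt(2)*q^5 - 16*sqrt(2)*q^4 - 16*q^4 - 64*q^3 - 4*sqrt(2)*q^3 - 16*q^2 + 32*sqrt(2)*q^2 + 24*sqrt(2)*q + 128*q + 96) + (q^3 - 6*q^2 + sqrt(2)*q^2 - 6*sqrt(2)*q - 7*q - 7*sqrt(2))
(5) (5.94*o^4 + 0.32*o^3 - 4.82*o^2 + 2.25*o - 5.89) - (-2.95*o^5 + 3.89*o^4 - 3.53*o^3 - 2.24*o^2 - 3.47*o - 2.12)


(1) = 0.67*j^3 - 4.55*j^2 + 2.25*j + 2.34
(2) = 0.51*b^3 + 3.42*b^2 - 5.64*b + 0.7
(3) = 5.71*v^2 - 5.6*v - 11.03
(4) = -4*sqrt(2)*q^5 - 16*sqrt(2)*q^4 - 16*q^4 - 63*q^3 - 4*sqrt(2)*q^3 - 22*q^2 + 33*sqrt(2)*q^2 + 18*sqrt(2)*q + 121*q - 7*sqrt(2) + 96
(5) = 2.95*o^5 + 2.05*o^4 + 3.85*o^3 - 2.58*o^2 + 5.72*o - 3.77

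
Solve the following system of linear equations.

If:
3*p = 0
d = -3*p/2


Then:
d = 0
p = 0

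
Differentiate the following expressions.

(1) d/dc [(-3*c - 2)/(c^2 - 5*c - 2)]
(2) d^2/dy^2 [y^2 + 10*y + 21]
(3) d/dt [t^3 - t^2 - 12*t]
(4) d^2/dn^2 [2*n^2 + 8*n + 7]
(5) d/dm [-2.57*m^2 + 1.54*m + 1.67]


(1) = (3*c^2 + 4*c - 4)/(c^4 - 10*c^3 + 21*c^2 + 20*c + 4)
(2) = 2
(3) = 3*t^2 - 2*t - 12
(4) = 4
(5) = 1.54 - 5.14*m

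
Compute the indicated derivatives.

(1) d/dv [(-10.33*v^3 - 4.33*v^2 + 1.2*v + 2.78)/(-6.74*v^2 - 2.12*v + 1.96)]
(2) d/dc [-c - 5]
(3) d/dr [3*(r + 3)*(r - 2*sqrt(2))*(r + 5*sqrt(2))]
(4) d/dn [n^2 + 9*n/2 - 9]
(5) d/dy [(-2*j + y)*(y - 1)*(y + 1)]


(1) = (69.6242*v^4 + 43.7992*v^3 - 43.4728*v^2 + 20.5008*v + 8.2456)/(45.4276*v^4 + 28.5776*v^3 - 21.9264*v^2 - 8.3104*v + 3.8416)
(2) = -1
(3) = 9*r^2 + 18*r + 18*sqrt(2)*r - 60 + 27*sqrt(2)
(4) = 2*n + 9/2
(5) = -4*j*y + 3*y^2 - 1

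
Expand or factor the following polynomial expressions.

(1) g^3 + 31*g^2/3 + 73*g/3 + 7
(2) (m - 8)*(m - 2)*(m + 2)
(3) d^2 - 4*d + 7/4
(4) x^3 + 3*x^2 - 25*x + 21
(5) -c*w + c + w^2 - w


(1) = (g + 1/3)*(g + 3)*(g + 7)
(2) = m^3 - 8*m^2 - 4*m + 32
(3) = (d - 7/2)*(d - 1/2)
(4) = (x - 3)*(x - 1)*(x + 7)
(5) = (-c + w)*(w - 1)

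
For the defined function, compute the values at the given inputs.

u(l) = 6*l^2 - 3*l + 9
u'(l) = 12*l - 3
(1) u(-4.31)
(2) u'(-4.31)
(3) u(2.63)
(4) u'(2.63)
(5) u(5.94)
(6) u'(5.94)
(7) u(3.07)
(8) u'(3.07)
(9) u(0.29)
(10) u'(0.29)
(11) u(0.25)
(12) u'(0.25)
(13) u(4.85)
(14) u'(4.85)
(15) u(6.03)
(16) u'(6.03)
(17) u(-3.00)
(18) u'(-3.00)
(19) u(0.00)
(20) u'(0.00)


(1) = 133.39
(2) = -54.72
(3) = 42.61
(4) = 28.56
(5) = 202.88
(6) = 68.28
(7) = 56.34
(8) = 33.84
(9) = 8.63
(10) = 0.48
(11) = 8.62
(12) = 0.00
(13) = 135.58
(14) = 55.20
(15) = 209.08
(16) = 69.36
(17) = 72.00
(18) = -39.00
(19) = 9.00
(20) = -3.00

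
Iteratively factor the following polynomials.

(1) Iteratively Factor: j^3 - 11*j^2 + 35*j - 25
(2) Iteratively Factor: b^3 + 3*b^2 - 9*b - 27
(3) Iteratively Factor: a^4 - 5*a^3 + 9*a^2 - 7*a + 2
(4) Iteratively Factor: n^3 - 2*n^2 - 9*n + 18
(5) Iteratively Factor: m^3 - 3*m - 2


(1) = (j - 5)*(j^2 - 6*j + 5) = (j - 5)*(j - 1)*(j - 5)
(2) = (b + 3)*(b^2 - 9) = (b + 3)^2*(b - 3)
(3) = (a - 1)*(a^3 - 4*a^2 + 5*a - 2) = (a - 2)*(a - 1)*(a^2 - 2*a + 1) = (a - 2)*(a - 1)^2*(a - 1)
(4) = (n - 3)*(n^2 + n - 6) = (n - 3)*(n - 2)*(n + 3)
(5) = (m + 1)*(m^2 - m - 2) = (m - 2)*(m + 1)*(m + 1)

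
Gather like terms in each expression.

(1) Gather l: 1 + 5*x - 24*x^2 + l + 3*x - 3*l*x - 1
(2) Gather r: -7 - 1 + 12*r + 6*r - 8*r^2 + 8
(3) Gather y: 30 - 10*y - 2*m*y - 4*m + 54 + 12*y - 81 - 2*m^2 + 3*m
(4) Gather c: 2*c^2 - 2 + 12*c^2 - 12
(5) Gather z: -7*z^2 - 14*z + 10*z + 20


(1) = l*(1 - 3*x) - 24*x^2 + 8*x
(2) = -8*r^2 + 18*r
(3) = -2*m^2 - m + y*(2 - 2*m) + 3
(4) = 14*c^2 - 14
(5) = -7*z^2 - 4*z + 20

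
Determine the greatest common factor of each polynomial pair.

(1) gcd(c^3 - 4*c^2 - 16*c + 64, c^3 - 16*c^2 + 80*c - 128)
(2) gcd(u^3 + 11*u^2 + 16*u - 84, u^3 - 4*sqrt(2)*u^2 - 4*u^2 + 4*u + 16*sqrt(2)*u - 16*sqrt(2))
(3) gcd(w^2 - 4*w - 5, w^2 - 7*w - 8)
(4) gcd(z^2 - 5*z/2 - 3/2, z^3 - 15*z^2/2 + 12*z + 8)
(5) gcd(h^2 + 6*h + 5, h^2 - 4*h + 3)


(1) = c^2 - 8*c + 16
(2) = u - 2
(3) = gcd((w - 5)*(w + 1), (w - 8)*(w + 1)) = w + 1
(4) = z + 1/2
(5) = 1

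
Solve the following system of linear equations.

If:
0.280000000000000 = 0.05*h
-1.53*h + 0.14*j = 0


Then:
h = 5.60
j = 61.20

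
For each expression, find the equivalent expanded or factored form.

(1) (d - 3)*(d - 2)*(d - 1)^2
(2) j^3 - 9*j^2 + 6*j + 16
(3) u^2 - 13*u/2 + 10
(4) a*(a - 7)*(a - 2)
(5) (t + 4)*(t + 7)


(1) = d^4 - 7*d^3 + 17*d^2 - 17*d + 6
(2) = (j - 8)*(j - 2)*(j + 1)
(3) = (u - 4)*(u - 5/2)
(4) = a^3 - 9*a^2 + 14*a
(5) = t^2 + 11*t + 28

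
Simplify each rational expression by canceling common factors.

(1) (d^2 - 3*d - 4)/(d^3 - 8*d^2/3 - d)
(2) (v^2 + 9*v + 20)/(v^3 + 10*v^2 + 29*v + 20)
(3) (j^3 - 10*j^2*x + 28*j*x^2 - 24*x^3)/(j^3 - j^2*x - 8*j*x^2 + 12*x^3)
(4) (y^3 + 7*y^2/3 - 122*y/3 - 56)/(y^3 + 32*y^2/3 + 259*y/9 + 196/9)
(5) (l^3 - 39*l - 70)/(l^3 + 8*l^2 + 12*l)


(1) = (3*d^2 - 9*d - 12)/(3*d^3 - 8*d^2 - 3*d)
(2) = 1/(v + 1)
(3) = (j - 6*x)/(j + 3*x)
(4) = (3*y - 18)/(3*y + 7)
(5) = (l^2 - 2*l - 35)/(l^2 + 6*l)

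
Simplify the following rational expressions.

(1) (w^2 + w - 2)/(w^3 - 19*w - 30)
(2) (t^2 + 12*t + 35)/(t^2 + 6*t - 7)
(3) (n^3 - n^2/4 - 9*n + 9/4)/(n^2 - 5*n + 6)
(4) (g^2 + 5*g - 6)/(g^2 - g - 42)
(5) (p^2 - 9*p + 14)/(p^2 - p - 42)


(1) = (w - 1)/(w^2 - 2*w - 15)
(2) = (t + 5)/(t - 1)
(3) = (4*n^2 + 11*n - 3)/(4*n - 8)
(4) = (g - 1)/(g - 7)
(5) = (p - 2)/(p + 6)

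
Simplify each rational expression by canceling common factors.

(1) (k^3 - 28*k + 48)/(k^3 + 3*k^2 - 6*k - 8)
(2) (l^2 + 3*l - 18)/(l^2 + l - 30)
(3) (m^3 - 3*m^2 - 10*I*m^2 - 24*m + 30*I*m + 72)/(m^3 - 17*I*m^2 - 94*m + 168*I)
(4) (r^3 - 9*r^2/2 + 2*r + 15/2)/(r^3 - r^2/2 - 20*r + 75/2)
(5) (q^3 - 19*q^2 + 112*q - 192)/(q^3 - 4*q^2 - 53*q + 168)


(1) = (k^2 + 2*k - 24)/(k^2 + 5*k + 4)
(2) = (l - 3)/(l - 5)
(3) = (m - 3)/(m - 7*I)
(4) = (r + 1)/(r + 5)
(5) = (q - 8)/(q + 7)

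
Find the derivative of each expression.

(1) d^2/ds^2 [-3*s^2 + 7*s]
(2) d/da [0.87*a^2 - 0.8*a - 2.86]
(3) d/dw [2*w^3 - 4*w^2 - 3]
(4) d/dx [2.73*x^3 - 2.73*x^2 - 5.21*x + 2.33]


(1) = -6
(2) = 1.74*a - 0.8
(3) = 2*w*(3*w - 4)
(4) = 8.19*x^2 - 5.46*x - 5.21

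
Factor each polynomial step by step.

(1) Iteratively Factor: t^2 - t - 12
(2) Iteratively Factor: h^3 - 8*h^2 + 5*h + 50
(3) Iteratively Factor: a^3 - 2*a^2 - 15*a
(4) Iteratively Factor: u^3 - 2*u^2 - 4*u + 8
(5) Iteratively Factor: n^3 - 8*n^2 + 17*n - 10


(1) = (t + 3)*(t - 4)
(2) = (h + 2)*(h^2 - 10*h + 25) = (h - 5)*(h + 2)*(h - 5)
(3) = (a - 5)*(a^2 + 3*a) = (a - 5)*(a + 3)*(a)
(4) = (u - 2)*(u^2 - 4) = (u - 2)*(u + 2)*(u - 2)
(5) = (n - 2)*(n^2 - 6*n + 5) = (n - 2)*(n - 1)*(n - 5)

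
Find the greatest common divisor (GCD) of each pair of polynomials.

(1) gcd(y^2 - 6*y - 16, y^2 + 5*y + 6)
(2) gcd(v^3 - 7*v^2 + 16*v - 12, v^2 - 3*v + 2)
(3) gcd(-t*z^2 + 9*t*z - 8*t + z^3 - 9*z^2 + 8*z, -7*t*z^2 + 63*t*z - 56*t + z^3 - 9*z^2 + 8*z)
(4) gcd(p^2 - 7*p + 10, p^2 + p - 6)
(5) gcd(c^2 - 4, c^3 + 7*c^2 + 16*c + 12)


(1) = y + 2
(2) = gcd((v - 3)*(v - 2)^2, (v - 2)*(v - 1)) = v - 2
(3) = gcd((-t + z)*(z - 8)*(z - 1), (-7*t + z)*(z - 8)*(z - 1)) = z^2 - 9*z + 8
(4) = gcd((p - 5)*(p - 2), (p - 2)*(p + 3)) = p - 2
(5) = gcd((c - 2)*(c + 2), (c + 2)^2*(c + 3)) = c + 2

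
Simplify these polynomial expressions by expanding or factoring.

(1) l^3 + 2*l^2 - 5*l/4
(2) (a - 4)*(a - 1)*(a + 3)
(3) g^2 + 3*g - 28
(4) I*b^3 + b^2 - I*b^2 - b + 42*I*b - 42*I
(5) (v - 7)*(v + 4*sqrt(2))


(1) = l*(l - 1/2)*(l + 5/2)
(2) = a^3 - 2*a^2 - 11*a + 12
(3) = (g - 4)*(g + 7)
(4) = (b - 7*I)*(b + 6*I)*(I*b - I)
(5) = v^2 - 7*v + 4*sqrt(2)*v - 28*sqrt(2)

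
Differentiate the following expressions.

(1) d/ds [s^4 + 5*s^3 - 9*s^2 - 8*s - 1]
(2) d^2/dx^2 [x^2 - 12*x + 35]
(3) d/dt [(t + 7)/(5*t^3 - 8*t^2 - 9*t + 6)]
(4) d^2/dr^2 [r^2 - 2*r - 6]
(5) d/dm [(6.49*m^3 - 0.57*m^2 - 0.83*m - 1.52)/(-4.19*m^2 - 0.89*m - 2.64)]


(1) = 4*s^3 + 15*s^2 - 18*s - 8
(2) = 2
(3) = (5*t^3 - 8*t^2 - 9*t + (t + 7)*(-15*t^2 + 16*t + 9) + 6)/(5*t^3 - 8*t^2 - 9*t + 6)^2
(4) = 2
(5) = (-27.1931*m^4 - 11.5522*m^3 - 54.3712*m^2 - 9.728*m + 0.8384)/(17.5561*m^4 + 7.4582*m^3 + 22.9153*m^2 + 4.6992*m + 6.9696)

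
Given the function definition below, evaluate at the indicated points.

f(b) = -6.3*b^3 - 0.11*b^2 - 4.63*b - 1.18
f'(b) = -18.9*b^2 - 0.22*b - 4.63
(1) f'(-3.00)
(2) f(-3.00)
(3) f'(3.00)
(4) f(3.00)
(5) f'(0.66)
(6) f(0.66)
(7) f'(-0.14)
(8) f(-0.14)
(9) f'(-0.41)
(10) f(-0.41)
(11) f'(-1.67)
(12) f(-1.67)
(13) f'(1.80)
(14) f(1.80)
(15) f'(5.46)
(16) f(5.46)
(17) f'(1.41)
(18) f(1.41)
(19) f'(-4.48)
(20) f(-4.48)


(1) = -174.07
(2) = 181.82
(3) = -175.39
(4) = -186.16
(5) = -13.01
(6) = -6.09
(7) = -4.97
(8) = -0.52
(9) = -7.72
(10) = 1.13
(11) = -56.97
(12) = 35.59
(13) = -66.26
(14) = -46.61
(15) = -569.27
(16) = -1055.20
(17) = -42.52
(18) = -25.59
(19) = -382.97
(20) = 583.82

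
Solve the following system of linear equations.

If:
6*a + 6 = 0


Then:
a = -1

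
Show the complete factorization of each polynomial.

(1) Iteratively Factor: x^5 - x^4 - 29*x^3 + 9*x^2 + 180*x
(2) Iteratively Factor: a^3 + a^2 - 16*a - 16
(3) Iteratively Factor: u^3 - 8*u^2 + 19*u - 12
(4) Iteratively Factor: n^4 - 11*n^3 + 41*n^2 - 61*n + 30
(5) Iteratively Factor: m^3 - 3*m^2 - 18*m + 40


(1) = (x + 4)*(x^4 - 5*x^3 - 9*x^2 + 45*x) = x*(x + 4)*(x^3 - 5*x^2 - 9*x + 45) = x*(x - 3)*(x + 4)*(x^2 - 2*x - 15) = x*(x - 3)*(x + 3)*(x + 4)*(x - 5)
(2) = (a + 1)*(a^2 - 16) = (a + 1)*(a + 4)*(a - 4)
(3) = (u - 4)*(u^2 - 4*u + 3) = (u - 4)*(u - 3)*(u - 1)
(4) = (n - 5)*(n^3 - 6*n^2 + 11*n - 6) = (n - 5)*(n - 3)*(n^2 - 3*n + 2) = (n - 5)*(n - 3)*(n - 1)*(n - 2)
(5) = (m - 5)*(m^2 + 2*m - 8) = (m - 5)*(m + 4)*(m - 2)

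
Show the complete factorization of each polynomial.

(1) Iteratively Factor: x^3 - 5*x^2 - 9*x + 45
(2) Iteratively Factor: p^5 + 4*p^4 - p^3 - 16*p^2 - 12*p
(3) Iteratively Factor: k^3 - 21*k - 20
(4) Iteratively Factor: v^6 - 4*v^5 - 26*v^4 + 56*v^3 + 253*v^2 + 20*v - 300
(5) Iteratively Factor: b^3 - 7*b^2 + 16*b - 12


(1) = (x + 3)*(x^2 - 8*x + 15) = (x - 3)*(x + 3)*(x - 5)
(2) = (p)*(p^4 + 4*p^3 - p^2 - 16*p - 12) = p*(p - 2)*(p^3 + 6*p^2 + 11*p + 6) = p*(p - 2)*(p + 2)*(p^2 + 4*p + 3) = p*(p - 2)*(p + 2)*(p + 3)*(p + 1)
(3) = (k + 4)*(k^2 - 4*k - 5) = (k - 5)*(k + 4)*(k + 1)
(4) = (v - 1)*(v^5 - 3*v^4 - 29*v^3 + 27*v^2 + 280*v + 300) = (v - 1)*(v + 2)*(v^4 - 5*v^3 - 19*v^2 + 65*v + 150) = (v - 1)*(v + 2)^2*(v^3 - 7*v^2 - 5*v + 75) = (v - 5)*(v - 1)*(v + 2)^2*(v^2 - 2*v - 15) = (v - 5)^2*(v - 1)*(v + 2)^2*(v + 3)
(5) = (b - 2)*(b^2 - 5*b + 6) = (b - 3)*(b - 2)*(b - 2)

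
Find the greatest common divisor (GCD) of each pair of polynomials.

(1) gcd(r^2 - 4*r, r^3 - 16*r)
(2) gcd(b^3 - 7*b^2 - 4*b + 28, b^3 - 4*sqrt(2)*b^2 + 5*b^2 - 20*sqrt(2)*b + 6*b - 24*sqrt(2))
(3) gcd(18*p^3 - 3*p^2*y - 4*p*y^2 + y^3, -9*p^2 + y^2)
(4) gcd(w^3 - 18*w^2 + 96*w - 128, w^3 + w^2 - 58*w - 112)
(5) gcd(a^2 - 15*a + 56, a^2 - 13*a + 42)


(1) = r^2 - 4*r
(2) = gcd((b - 7)*(b - 2)*(b + 2), (b + 2)*(b + 3)*(b - 4*sqrt(2))) = b + 2
(3) = -3*p + y
(4) = w - 8
(5) = gcd((a - 8)*(a - 7), (a - 7)*(a - 6)) = a - 7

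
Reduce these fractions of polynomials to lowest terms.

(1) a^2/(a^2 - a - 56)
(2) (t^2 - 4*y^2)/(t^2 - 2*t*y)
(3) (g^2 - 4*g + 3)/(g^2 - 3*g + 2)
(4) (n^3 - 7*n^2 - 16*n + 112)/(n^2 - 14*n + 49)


(1) = a^2/(a^2 - a - 56)
(2) = (t + 2*y)/t
(3) = (g - 3)/(g - 2)
(4) = (n^2 - 16)/(n - 7)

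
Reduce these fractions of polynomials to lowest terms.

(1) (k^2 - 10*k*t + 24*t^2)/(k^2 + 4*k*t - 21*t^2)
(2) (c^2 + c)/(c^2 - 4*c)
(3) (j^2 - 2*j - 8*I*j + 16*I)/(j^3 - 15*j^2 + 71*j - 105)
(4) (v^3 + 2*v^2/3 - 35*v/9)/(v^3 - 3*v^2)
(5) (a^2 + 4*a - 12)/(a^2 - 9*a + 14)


(1) = (-k^2 + 10*k*t - 24*t^2)/(-k^2 - 4*k*t + 21*t^2)
(2) = (c + 1)/(c - 4)
(3) = (j^2 + j*(-2 - 8*I) + 16*I)/(j^3 - 15*j^2 + 71*j - 105)
(4) = (9*v^2 + 6*v - 35)/(9*v^2 - 27*v)
(5) = (a + 6)/(a - 7)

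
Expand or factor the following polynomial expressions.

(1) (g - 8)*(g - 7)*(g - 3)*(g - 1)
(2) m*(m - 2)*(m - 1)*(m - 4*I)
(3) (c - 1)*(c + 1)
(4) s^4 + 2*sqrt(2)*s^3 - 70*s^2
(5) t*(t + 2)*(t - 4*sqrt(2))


(1) = g^4 - 19*g^3 + 119*g^2 - 269*g + 168
(2) = m^4 - 3*m^3 - 4*I*m^3 + 2*m^2 + 12*I*m^2 - 8*I*m
(3) = c^2 - 1
(4) = s^2*(s - 5*sqrt(2))*(s + 7*sqrt(2))
(5) = t^3 - 4*sqrt(2)*t^2 + 2*t^2 - 8*sqrt(2)*t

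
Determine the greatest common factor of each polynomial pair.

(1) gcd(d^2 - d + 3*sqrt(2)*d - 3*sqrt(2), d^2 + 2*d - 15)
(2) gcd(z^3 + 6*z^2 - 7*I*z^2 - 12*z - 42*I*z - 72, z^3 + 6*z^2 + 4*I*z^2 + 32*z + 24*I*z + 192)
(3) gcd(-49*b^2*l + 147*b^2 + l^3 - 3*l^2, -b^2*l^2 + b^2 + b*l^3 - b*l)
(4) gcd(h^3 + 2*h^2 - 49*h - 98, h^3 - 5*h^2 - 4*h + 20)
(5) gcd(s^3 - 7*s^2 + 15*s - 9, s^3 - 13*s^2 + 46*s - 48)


(1) = 1
(2) = gcd((z + 6)*(z - 4*I)*(z - 3*I), (z + 6)*(z - 4*I)*(z + 8*I)) = z^2 + z*(6 - 4*I) - 24*I
(3) = 1
(4) = gcd((h - 7)*(h + 2)*(h + 7), (h - 5)*(h - 2)*(h + 2)) = h + 2
(5) = gcd((s - 3)^2*(s - 1), (s - 8)*(s - 3)*(s - 2)) = s - 3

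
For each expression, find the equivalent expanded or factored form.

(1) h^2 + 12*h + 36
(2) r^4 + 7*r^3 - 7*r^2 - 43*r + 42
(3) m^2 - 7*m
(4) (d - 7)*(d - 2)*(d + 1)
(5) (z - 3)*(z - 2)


(1) = (h + 6)^2
(2) = (r - 2)*(r - 1)*(r + 3)*(r + 7)
(3) = m*(m - 7)
(4) = d^3 - 8*d^2 + 5*d + 14
(5) = z^2 - 5*z + 6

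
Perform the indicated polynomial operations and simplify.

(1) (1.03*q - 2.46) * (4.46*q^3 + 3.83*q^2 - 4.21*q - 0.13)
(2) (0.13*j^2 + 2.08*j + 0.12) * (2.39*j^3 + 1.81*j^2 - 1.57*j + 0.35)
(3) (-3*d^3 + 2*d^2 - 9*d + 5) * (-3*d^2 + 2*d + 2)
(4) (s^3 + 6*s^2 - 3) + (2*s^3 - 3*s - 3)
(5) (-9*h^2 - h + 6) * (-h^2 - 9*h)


(1) = 4.5938*q^4 - 7.0267*q^3 - 13.7581*q^2 + 10.2227*q + 0.3198
(2) = 0.3107*j^5 + 5.2065*j^4 + 3.8475*j^3 - 3.0029*j^2 + 0.5396*j + 0.042
(3) = 9*d^5 - 12*d^4 + 25*d^3 - 29*d^2 - 8*d + 10
(4) = 3*s^3 + 6*s^2 - 3*s - 6
(5) = 9*h^4 + 82*h^3 + 3*h^2 - 54*h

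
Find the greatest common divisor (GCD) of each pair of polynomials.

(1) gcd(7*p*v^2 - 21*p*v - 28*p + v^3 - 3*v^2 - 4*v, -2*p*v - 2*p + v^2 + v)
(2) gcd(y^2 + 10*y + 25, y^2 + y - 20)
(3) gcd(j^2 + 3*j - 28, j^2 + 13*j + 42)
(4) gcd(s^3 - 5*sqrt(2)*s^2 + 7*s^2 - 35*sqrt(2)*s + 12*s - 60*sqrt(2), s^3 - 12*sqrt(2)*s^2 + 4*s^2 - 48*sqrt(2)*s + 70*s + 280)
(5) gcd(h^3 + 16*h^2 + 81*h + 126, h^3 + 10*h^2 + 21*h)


(1) = v + 1
(2) = gcd((y + 5)^2, (y - 4)*(y + 5)) = y + 5
(3) = j + 7
(4) = s^2 + s*(4 - 5*sqrt(2)) - 20*sqrt(2)
(5) = h^2 + 10*h + 21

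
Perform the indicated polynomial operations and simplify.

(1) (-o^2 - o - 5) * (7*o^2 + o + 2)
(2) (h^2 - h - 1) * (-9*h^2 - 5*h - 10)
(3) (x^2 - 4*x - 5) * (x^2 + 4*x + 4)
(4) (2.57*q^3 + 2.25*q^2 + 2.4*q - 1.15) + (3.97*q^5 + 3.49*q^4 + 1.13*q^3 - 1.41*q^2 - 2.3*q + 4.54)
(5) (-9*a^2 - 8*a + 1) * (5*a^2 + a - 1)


(1) = -7*o^4 - 8*o^3 - 38*o^2 - 7*o - 10
(2) = -9*h^4 + 4*h^3 + 4*h^2 + 15*h + 10
(3) = x^4 - 17*x^2 - 36*x - 20
(4) = 3.97*q^5 + 3.49*q^4 + 3.7*q^3 + 0.84*q^2 + 0.1*q + 3.39
(5) = -45*a^4 - 49*a^3 + 6*a^2 + 9*a - 1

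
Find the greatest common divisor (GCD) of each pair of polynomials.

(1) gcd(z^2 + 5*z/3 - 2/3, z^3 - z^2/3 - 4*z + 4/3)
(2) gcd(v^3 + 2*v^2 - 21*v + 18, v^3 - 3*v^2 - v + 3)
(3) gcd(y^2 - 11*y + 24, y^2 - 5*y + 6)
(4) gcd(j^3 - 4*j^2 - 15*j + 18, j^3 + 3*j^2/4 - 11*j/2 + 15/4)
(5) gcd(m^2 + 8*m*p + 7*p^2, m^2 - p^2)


(1) = gcd((z - 1/3)*(z + 2), (z - 2)*(z - 1/3)*(z + 2)) = z^2 + 5*z/3 - 2/3
(2) = gcd((v - 3)*(v - 1)*(v + 6), (v - 3)*(v - 1)*(v + 1)) = v^2 - 4*v + 3
(3) = y - 3
(4) = gcd((j - 6)*(j - 1)*(j + 3), (j - 5/4)*(j - 1)*(j + 3)) = j^2 + 2*j - 3
(5) = gcd((m + p)*(m + 7*p), (m - p)*(m + p)) = m + p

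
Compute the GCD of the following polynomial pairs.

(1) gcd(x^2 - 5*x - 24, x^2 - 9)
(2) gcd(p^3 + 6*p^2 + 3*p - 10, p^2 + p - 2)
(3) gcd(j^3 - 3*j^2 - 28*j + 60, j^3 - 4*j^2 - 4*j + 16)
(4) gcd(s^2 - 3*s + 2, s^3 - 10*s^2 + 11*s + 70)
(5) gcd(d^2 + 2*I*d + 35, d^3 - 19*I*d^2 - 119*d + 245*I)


(1) = gcd((x - 8)*(x + 3), (x - 3)*(x + 3)) = x + 3
(2) = p^2 + p - 2
(3) = j - 2
(4) = gcd((s - 2)*(s - 1), (s - 7)*(s - 5)*(s + 2)) = 1
(5) = d - 5*I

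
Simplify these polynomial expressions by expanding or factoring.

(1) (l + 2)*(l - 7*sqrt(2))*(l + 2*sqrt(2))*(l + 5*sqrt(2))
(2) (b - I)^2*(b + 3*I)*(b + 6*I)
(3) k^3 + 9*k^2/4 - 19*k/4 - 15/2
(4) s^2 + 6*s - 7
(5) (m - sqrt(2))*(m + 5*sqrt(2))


(1) = l^4 + 2*l^3 - 78*l^2 - 140*sqrt(2)*l - 156*l - 280*sqrt(2)
(2) = b^4 + 7*I*b^3 - b^2 + 27*I*b + 18
(3) = (k - 2)*(k + 5/4)*(k + 3)
(4) = (s - 1)*(s + 7)
(5) = m^2 + 4*sqrt(2)*m - 10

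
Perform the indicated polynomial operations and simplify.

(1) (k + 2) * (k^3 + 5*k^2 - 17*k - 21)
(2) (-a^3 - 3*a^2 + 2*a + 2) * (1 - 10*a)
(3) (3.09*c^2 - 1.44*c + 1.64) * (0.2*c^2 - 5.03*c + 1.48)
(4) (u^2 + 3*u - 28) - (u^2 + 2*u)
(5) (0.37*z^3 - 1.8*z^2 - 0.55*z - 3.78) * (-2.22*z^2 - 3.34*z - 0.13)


(1) = k^4 + 7*k^3 - 7*k^2 - 55*k - 42
(2) = 10*a^4 + 29*a^3 - 23*a^2 - 18*a + 2
(3) = 0.618*c^4 - 15.8307*c^3 + 12.1444*c^2 - 10.3804*c + 2.4272
(4) = u - 28
(5) = -0.8214*z^5 + 2.7602*z^4 + 7.1849*z^3 + 10.4626*z^2 + 12.6967*z + 0.4914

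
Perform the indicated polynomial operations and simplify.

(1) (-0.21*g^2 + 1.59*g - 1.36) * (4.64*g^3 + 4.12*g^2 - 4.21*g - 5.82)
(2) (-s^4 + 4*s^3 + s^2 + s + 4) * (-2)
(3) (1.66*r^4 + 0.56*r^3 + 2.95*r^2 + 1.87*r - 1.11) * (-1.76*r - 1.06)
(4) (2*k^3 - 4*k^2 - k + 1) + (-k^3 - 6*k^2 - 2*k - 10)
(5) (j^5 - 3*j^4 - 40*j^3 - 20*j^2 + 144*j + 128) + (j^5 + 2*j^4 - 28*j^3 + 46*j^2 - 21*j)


(1) = -0.9744*g^5 + 6.5124*g^4 + 1.1245*g^3 - 11.0749*g^2 - 3.5282*g + 7.9152
(2) = 2*s^4 - 8*s^3 - 2*s^2 - 2*s - 8
(3) = -2.9216*r^5 - 2.7452*r^4 - 5.7856*r^3 - 6.4182*r^2 - 0.0286*r + 1.1766
(4) = k^3 - 10*k^2 - 3*k - 9
(5) = 2*j^5 - j^4 - 68*j^3 + 26*j^2 + 123*j + 128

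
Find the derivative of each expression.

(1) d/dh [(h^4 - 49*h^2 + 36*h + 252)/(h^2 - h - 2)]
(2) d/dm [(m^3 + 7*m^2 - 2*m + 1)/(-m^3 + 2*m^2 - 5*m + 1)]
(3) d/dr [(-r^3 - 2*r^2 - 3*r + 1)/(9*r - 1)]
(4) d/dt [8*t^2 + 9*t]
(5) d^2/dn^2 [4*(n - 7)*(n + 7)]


(1) = (2*h^5 - 3*h^4 - 8*h^3 + 13*h^2 - 308*h + 180)/(h^4 - 2*h^3 - 3*h^2 + 4*h + 4)
(2) = (9*m^4 - 14*m^3 - 25*m^2 + 10*m + 3)/(m^6 - 4*m^5 + 14*m^4 - 22*m^3 + 29*m^2 - 10*m + 1)
(3) = (-18*r^3 - 15*r^2 + 4*r - 6)/(81*r^2 - 18*r + 1)
(4) = 16*t + 9
(5) = 8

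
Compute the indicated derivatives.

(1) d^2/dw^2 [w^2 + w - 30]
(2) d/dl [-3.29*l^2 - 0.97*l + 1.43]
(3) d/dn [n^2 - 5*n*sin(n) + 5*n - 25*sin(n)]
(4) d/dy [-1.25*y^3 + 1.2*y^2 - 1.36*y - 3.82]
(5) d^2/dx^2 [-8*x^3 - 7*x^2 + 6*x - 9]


(1) = 2
(2) = -6.58*l - 0.97
(3) = -5*n*cos(n) + 2*n - 5*sin(n) - 25*cos(n) + 5
(4) = -3.75*y^2 + 2.4*y - 1.36
(5) = -48*x - 14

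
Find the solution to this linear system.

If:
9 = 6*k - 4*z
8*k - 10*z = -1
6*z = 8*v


Then:
k = 47/14
v = 117/56
z = 39/14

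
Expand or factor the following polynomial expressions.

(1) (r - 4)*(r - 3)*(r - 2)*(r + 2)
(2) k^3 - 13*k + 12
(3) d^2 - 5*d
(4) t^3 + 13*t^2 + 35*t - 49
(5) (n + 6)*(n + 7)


(1) = r^4 - 7*r^3 + 8*r^2 + 28*r - 48
(2) = (k - 3)*(k - 1)*(k + 4)
(3) = d*(d - 5)
(4) = (t - 1)*(t + 7)^2
(5) = n^2 + 13*n + 42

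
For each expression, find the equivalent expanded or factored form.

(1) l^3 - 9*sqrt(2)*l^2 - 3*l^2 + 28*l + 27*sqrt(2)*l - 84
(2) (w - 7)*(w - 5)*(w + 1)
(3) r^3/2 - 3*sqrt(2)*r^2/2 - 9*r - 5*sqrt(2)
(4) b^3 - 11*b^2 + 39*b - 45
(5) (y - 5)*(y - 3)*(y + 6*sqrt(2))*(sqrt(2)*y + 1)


(1) = (l - 3)*(l - 7*sqrt(2))*(l - 2*sqrt(2))
(2) = w^3 - 11*w^2 + 23*w + 35
(3) = (r/2 + sqrt(2)/2)*(r - 5*sqrt(2))*(r + sqrt(2))
(4) = (b - 5)*(b - 3)^2
(5) = sqrt(2)*y^4 - 8*sqrt(2)*y^3 + 13*y^3 - 104*y^2 + 21*sqrt(2)*y^2 - 48*sqrt(2)*y + 195*y + 90*sqrt(2)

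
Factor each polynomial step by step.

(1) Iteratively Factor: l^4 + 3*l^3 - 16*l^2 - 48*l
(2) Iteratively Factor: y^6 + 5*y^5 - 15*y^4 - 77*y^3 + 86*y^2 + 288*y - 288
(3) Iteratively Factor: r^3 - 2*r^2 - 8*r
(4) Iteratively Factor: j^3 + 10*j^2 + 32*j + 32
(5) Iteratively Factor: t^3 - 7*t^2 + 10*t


(1) = (l + 4)*(l^3 - l^2 - 12*l) = (l + 3)*(l + 4)*(l^2 - 4*l) = (l - 4)*(l + 3)*(l + 4)*(l)
(2) = (y + 3)*(y^5 + 2*y^4 - 21*y^3 - 14*y^2 + 128*y - 96) = (y - 2)*(y + 3)*(y^4 + 4*y^3 - 13*y^2 - 40*y + 48) = (y - 2)*(y - 1)*(y + 3)*(y^3 + 5*y^2 - 8*y - 48) = (y - 3)*(y - 2)*(y - 1)*(y + 3)*(y^2 + 8*y + 16) = (y - 3)*(y - 2)*(y - 1)*(y + 3)*(y + 4)*(y + 4)
(3) = (r)*(r^2 - 2*r - 8) = r*(r - 4)*(r + 2)
(4) = (j + 4)*(j^2 + 6*j + 8) = (j + 4)^2*(j + 2)
(5) = (t)*(t^2 - 7*t + 10) = t*(t - 2)*(t - 5)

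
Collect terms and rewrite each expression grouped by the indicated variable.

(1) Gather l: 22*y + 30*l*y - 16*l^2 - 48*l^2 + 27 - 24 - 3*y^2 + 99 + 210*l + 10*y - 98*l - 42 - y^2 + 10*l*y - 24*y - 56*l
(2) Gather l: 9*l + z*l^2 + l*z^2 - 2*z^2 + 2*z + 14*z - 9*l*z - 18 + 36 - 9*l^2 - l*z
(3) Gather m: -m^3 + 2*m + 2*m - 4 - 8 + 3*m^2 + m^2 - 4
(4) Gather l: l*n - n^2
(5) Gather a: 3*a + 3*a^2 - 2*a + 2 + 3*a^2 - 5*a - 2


(1) = -64*l^2 + l*(40*y + 56) - 4*y^2 + 8*y + 60
(2) = l^2*(z - 9) + l*(z^2 - 10*z + 9) - 2*z^2 + 16*z + 18
(3) = -m^3 + 4*m^2 + 4*m - 16
(4) = l*n - n^2
(5) = 6*a^2 - 4*a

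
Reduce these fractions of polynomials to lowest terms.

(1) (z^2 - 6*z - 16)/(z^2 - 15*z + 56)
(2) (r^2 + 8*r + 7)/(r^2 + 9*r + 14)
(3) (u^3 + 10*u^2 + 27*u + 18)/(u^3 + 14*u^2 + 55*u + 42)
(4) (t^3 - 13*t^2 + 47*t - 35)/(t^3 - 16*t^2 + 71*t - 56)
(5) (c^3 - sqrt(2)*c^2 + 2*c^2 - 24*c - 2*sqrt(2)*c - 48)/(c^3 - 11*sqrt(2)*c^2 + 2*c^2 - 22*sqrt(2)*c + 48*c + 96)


(1) = (z + 2)/(z - 7)
(2) = (r + 1)/(r + 2)
(3) = (u + 3)/(u + 7)
(4) = (t - 5)/(t - 8)
(5) = (c^2 - sqrt(2)*c - 24)/(c^2 - 11*sqrt(2)*c + 48)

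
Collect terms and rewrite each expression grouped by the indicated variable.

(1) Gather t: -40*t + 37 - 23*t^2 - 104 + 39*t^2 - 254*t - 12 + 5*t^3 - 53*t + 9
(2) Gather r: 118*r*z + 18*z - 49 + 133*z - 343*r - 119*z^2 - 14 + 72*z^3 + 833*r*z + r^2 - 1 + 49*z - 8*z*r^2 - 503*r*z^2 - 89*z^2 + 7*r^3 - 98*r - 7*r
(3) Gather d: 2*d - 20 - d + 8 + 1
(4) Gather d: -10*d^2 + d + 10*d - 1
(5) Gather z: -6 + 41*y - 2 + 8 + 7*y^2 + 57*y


(1) = 5*t^3 + 16*t^2 - 347*t - 70
(2) = 7*r^3 + r^2*(1 - 8*z) + r*(-503*z^2 + 951*z - 448) + 72*z^3 - 208*z^2 + 200*z - 64
(3) = d - 11
(4) = -10*d^2 + 11*d - 1
(5) = 7*y^2 + 98*y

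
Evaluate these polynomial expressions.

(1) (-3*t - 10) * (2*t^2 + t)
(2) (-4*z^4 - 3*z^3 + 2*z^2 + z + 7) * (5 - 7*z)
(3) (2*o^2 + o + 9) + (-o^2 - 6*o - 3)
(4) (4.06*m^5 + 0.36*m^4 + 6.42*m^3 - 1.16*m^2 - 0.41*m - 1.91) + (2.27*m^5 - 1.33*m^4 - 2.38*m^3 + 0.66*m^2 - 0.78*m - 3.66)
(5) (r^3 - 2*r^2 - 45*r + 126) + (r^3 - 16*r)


(1) = -6*t^3 - 23*t^2 - 10*t
(2) = 28*z^5 + z^4 - 29*z^3 + 3*z^2 - 44*z + 35
(3) = o^2 - 5*o + 6
(4) = 6.33*m^5 - 0.97*m^4 + 4.04*m^3 - 0.5*m^2 - 1.19*m - 5.57
(5) = 2*r^3 - 2*r^2 - 61*r + 126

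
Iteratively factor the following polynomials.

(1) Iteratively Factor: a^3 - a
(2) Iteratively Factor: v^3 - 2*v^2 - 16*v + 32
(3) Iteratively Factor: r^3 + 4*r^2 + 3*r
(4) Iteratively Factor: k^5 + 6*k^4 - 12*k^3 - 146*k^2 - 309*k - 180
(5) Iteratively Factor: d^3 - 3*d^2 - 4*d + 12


(1) = (a)*(a^2 - 1) = a*(a + 1)*(a - 1)
(2) = (v - 4)*(v^2 + 2*v - 8) = (v - 4)*(v - 2)*(v + 4)
(3) = (r + 1)*(r^2 + 3*r) = (r + 1)*(r + 3)*(r)
(4) = (k + 4)*(k^4 + 2*k^3 - 20*k^2 - 66*k - 45) = (k + 3)*(k + 4)*(k^3 - k^2 - 17*k - 15) = (k + 3)^2*(k + 4)*(k^2 - 4*k - 5) = (k + 1)*(k + 3)^2*(k + 4)*(k - 5)
(5) = (d + 2)*(d^2 - 5*d + 6) = (d - 3)*(d + 2)*(d - 2)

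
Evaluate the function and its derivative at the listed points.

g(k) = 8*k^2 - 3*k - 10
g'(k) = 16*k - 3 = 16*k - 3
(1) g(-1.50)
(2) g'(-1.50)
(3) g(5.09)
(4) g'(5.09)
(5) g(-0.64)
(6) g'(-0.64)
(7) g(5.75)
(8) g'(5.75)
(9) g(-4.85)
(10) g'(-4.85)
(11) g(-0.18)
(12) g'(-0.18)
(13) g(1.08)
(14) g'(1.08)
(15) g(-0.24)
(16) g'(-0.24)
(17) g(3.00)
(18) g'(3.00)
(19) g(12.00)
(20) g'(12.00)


(1) = 12.50
(2) = -27.00
(3) = 181.99
(4) = 78.44
(5) = -4.80
(6) = -13.24
(7) = 237.25
(8) = 89.00
(9) = 192.73
(10) = -80.60
(11) = -9.20
(12) = -5.88
(13) = -3.91
(14) = 14.28
(15) = -8.82
(16) = -6.84
(17) = 53.00
(18) = 45.00
(19) = 1106.00
(20) = 189.00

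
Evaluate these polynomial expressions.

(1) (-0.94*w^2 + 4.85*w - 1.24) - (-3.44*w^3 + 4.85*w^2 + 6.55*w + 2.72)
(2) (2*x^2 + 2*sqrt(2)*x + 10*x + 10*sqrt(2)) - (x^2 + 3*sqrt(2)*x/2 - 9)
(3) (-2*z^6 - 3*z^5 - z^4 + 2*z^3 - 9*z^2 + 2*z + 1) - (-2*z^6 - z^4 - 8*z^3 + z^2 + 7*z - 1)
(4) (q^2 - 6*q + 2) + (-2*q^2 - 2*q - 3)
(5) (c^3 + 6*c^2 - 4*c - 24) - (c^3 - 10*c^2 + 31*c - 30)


(1) = 3.44*w^3 - 5.79*w^2 - 1.7*w - 3.96
(2) = x^2 + sqrt(2)*x/2 + 10*x + 9 + 10*sqrt(2)
(3) = -3*z^5 + 10*z^3 - 10*z^2 - 5*z + 2
(4) = -q^2 - 8*q - 1
(5) = 16*c^2 - 35*c + 6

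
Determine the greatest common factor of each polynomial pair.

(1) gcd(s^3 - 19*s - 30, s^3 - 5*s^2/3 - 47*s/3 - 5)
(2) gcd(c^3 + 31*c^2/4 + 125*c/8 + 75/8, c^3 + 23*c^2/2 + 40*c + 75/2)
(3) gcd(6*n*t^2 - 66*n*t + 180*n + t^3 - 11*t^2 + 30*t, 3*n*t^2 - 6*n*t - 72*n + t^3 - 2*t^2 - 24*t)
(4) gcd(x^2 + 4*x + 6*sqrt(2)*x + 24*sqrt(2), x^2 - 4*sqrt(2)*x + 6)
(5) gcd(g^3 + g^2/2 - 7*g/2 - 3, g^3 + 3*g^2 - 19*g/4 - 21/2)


(1) = s^2 - 2*s - 15
(2) = c^2 + 13*c/2 + 15/2
(3) = t - 6
(4) = gcd((x + 4)*(x + 6*sqrt(2)), (x - 3*sqrt(2))*(x - sqrt(2))) = 1
(5) = g^2 - g/2 - 3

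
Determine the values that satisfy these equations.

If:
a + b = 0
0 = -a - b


Then:
a = -b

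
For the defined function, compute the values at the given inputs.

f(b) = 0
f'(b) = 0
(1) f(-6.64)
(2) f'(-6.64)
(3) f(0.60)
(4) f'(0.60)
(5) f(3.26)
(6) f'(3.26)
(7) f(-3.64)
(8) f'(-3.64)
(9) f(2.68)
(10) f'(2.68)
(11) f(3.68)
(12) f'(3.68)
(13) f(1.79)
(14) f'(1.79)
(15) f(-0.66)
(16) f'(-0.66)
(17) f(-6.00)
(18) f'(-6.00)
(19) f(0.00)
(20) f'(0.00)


(1) = 0.00
(2) = 0.00
(3) = 0.00
(4) = 0.00
(5) = 0.00
(6) = 0.00
(7) = 0.00
(8) = 0.00
(9) = 0.00
(10) = 0.00
(11) = 0.00
(12) = 0.00
(13) = 0.00
(14) = 0.00
(15) = 0.00
(16) = 0.00
(17) = 0.00
(18) = 0.00
(19) = 0.00
(20) = 0.00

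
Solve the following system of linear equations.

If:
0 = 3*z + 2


Then:
z = -2/3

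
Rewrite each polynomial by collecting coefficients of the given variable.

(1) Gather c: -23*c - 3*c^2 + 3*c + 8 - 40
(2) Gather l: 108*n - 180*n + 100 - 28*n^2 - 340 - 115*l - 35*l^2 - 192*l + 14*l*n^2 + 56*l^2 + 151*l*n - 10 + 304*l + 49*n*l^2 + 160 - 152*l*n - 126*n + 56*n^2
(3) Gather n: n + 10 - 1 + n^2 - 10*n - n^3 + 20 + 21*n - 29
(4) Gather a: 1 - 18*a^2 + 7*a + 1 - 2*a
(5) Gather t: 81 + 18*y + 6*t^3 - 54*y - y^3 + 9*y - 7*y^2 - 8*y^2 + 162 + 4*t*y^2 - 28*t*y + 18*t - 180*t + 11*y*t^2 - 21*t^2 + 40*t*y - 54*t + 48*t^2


(1) = -3*c^2 - 20*c - 32
(2) = l^2*(49*n + 21) + l*(14*n^2 - n - 3) + 28*n^2 - 198*n - 90
(3) = -n^3 + n^2 + 12*n
(4) = -18*a^2 + 5*a + 2
(5) = 6*t^3 + t^2*(11*y + 27) + t*(4*y^2 + 12*y - 216) - y^3 - 15*y^2 - 27*y + 243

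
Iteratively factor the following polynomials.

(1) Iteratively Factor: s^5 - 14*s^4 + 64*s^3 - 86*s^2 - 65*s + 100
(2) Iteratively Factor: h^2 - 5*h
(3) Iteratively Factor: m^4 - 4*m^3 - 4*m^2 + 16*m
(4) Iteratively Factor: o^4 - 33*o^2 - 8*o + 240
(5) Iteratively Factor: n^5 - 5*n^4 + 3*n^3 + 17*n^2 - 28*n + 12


(1) = (s + 1)*(s^4 - 15*s^3 + 79*s^2 - 165*s + 100) = (s - 5)*(s + 1)*(s^3 - 10*s^2 + 29*s - 20) = (s - 5)^2*(s + 1)*(s^2 - 5*s + 4) = (s - 5)^2*(s - 4)*(s + 1)*(s - 1)
(2) = (h - 5)*(h)
(3) = (m)*(m^3 - 4*m^2 - 4*m + 16) = m*(m - 4)*(m^2 - 4) = m*(m - 4)*(m - 2)*(m + 2)
(4) = (o - 5)*(o^3 + 5*o^2 - 8*o - 48) = (o - 5)*(o - 3)*(o^2 + 8*o + 16) = (o - 5)*(o - 3)*(o + 4)*(o + 4)
(5) = (n - 3)*(n^4 - 2*n^3 - 3*n^2 + 8*n - 4) = (n - 3)*(n - 1)*(n^3 - n^2 - 4*n + 4) = (n - 3)*(n - 2)*(n - 1)*(n^2 + n - 2) = (n - 3)*(n - 2)*(n - 1)*(n + 2)*(n - 1)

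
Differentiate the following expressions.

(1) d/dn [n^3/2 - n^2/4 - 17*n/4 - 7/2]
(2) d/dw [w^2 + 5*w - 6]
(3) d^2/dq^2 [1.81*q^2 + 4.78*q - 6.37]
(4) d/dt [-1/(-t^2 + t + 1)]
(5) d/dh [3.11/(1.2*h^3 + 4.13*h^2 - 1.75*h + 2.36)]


(1) = 3*n^2/2 - n/2 - 17/4
(2) = 2*w + 5
(3) = 3.62000000000000
(4) = (1 - 2*t)/(-t^2 + t + 1)^2
(5) = (-11.196*h^2 - 25.6886*h + 5.4425)/(1.2*h^3 + 4.13*h^2 - 1.75*h + 2.36)^2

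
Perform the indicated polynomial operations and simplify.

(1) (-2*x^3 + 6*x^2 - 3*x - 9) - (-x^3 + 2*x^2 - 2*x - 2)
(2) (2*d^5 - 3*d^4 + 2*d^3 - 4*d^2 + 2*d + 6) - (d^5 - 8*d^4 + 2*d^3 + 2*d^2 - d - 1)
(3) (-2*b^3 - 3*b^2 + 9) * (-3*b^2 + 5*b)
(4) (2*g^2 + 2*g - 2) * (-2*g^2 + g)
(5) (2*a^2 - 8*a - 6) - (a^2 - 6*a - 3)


(1) = -x^3 + 4*x^2 - x - 7
(2) = d^5 + 5*d^4 - 6*d^2 + 3*d + 7
(3) = 6*b^5 - b^4 - 15*b^3 - 27*b^2 + 45*b
(4) = -4*g^4 - 2*g^3 + 6*g^2 - 2*g
(5) = a^2 - 2*a - 3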